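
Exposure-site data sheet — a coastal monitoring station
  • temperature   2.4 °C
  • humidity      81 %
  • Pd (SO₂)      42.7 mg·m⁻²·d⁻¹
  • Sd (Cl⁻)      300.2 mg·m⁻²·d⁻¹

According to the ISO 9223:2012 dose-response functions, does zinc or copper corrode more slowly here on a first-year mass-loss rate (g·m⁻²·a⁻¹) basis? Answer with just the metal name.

zinc: temperature factor f = +0.038·(-7.6) = -0.2888
  Pd branch = 0.0129·Pd^0.44·e^(0.046·RH+f) = 2.093 μm/a
  Sd branch = 0.0175·Sd^0.57·e^(0.008·RH+0.085·T) = 1.06 μm/a
  r_corr = 2.093 + 1.06 = 3.153 μm/a
  mass loss = 3.153 μm/a × 7.14 g/cm³ = 22.51 g·m⁻²·a⁻¹
copper: T≤10 °C ⇒ hinge +0.126·(2.4−10) = -0.9576
  SO₂ term: 0.0053·42.7^0.26·exp(0.059·81-0.9576) = 0.6424
  Cl⁻ term: 0.01025·300.2^0.27·exp(0.036·81+0.049·2.4) = 0.9933
  sum: 0.6424 + 0.9933 → r_corr = 1.636 μm/a
  mass loss = 1.636 μm/a × 8.96 g/cm³ = 14.66 g·m⁻²·a⁻¹
Ordering by g·m⁻²·a⁻¹: zinc (22.5) > copper (14.7)

copper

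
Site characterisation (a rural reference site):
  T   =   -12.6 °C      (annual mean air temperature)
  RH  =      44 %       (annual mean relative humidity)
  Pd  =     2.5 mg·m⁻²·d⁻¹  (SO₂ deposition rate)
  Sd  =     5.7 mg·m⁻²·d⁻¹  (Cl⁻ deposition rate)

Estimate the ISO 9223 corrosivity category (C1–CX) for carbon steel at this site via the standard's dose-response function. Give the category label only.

C1

carbon steel: temperature factor f = +0.150·(-22.6) = -3.3900
  sulphur-dioxide contribution → 0.2316 μm/a
  chloride contribution → 0.7744 μm/a
  ⇒ r_corr(carbon steel) = 1.006 μm/a
ISO 9223 Table 2 (carbon steel): 0 < 1.01 ≤ 1.3 μm/a ⇒ C1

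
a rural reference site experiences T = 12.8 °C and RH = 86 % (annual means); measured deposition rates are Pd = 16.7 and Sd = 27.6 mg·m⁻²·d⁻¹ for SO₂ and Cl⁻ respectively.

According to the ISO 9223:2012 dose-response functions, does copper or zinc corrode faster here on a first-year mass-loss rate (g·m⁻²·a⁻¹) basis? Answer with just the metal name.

copper: temperature factor f = -0.080·(2.8) = -0.2240
  sulphur-dioxide contribution → 1.408 μm/a
  chloride contribution → 1.039 μm/a
  ⇒ r_corr(copper) = 2.447 μm/a
  mass loss = 2.447 μm/a × 8.96 g/cm³ = 21.92 g·m⁻²·a⁻¹
zinc: T>10 °C ⇒ hinge -0.071·(12.8−10) = -0.1988
  sulphur-dioxide contribution → 1.907 μm/a
  chloride contribution → 0.685 μm/a
  ⇒ r_corr(zinc) = 2.592 μm/a
  mass loss = 2.592 μm/a × 7.14 g/cm³ = 18.51 g·m⁻²·a⁻¹
Ordering by g·m⁻²·a⁻¹: copper (21.9) > zinc (18.5)

copper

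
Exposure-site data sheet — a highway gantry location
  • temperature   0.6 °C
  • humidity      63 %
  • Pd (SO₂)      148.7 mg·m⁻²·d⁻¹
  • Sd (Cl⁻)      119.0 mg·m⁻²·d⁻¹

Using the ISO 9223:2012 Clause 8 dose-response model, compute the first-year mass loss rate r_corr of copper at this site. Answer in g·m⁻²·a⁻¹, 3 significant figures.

r_corr = 5.51 g·m⁻²·a⁻¹

copper: T≤10 °C ⇒ hinge +0.126·(0.6−10) = -1.1844
  Pd branch = 0.0053·Pd^0.26·e^(0.059·RH+f) = 0.2449 μm/a
  Sd branch = 0.01025·Sd^0.27·e^(0.036·RH+0.049·T) = 0.3706 μm/a
  sum: 0.2449 + 0.3706 → r_corr = 0.6155 μm/a
Convert to mass loss: 0.6155 μm/a × 8.96 g/cm³ = 5.515 g·m⁻²·a⁻¹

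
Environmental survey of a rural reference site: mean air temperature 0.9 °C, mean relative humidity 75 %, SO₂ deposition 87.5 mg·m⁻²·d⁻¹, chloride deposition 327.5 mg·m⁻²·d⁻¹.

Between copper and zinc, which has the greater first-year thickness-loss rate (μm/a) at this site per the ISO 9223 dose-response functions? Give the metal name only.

copper: f(T) = +0.126·(T−10) [T≤10 °C] = -1.1466
  SO₂ term: 0.0053·87.5^0.26·exp(0.059·75-1.1466) = 0.4498
  Cl⁻ term: 0.01025·327.5^0.27·exp(0.036·75+0.049·0.9) = 0.7613
  r_corr = 0.4498 + 0.7613 = 1.211 μm/a
zinc: f(T) = +0.038·(T−10) [T≤10 °C] = -0.3458
  Pd branch = 0.0129·Pd^0.44·e^(0.046·RH+f) = 2.057 μm/a
  Cl⁻ term: 0.0175·327.5^0.57·exp(0.008·75+0.085·0.9) = 0.9343
  r_corr = 2.057 + 0.9343 = 2.991 μm/a
Ordering by μm/a: zinc (2.99) > copper (1.21)

zinc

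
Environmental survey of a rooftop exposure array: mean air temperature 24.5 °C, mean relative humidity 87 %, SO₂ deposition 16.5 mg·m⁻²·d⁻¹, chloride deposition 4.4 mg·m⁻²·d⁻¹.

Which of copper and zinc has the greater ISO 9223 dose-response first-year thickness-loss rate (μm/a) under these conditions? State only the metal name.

copper: temperature factor f = -0.080·(14.5) = -1.1600
  sulphur-dioxide contribution → 0.5838 μm/a
  chloride contribution → 1.164 μm/a
  total first-year rate 1.748 μm/a
zinc: T>10 °C ⇒ hinge -0.071·(24.5−10) = -1.0295
  sulphur-dioxide contribution → 0.8654 μm/a
  chloride contribution → 0.6554 μm/a
  ⇒ r_corr(zinc) = 1.521 μm/a
Ordering by μm/a: copper (1.75) > zinc (1.52)

copper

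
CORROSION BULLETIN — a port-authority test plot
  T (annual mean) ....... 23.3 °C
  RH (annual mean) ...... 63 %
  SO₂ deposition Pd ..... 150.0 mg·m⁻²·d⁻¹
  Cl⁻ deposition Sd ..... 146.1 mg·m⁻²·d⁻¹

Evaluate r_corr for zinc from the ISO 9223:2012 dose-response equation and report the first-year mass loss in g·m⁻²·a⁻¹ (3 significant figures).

r_corr = 31.6 g·m⁻²·a⁻¹

zinc: f(T) = -0.071·(T−10) [T>10 °C] = -0.9443
  sulphur-dioxide contribution → 0.8252 μm/a
  chloride contribution → 3.597 μm/a
  total first-year rate 4.422 μm/a
Convert to mass loss: 4.422 μm/a × 7.14 g/cm³ = 31.57 g·m⁻²·a⁻¹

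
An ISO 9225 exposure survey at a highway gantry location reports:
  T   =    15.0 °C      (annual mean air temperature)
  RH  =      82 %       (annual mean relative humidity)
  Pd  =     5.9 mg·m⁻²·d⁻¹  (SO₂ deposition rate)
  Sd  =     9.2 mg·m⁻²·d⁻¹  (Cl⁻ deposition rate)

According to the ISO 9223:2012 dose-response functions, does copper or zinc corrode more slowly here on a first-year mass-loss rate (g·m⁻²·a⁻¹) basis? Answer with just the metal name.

zinc

copper: f(T) = -0.080·(T−10) [T>10 °C] = -0.4000
  SO₂ term: 0.0053·5.9^0.26·exp(0.059·82-0.4000) = 0.7114
  Sd branch = 0.01025·Sd^0.27·e^(0.036·RH+0.049·T) = 0.7451 μm/a
  r_corr = 0.7114 + 0.7451 = 1.456 μm/a
  mass loss = 1.456 μm/a × 8.96 g/cm³ = 13.05 g·m⁻²·a⁻¹
zinc: T>10 °C ⇒ hinge -0.071·(15.0−10) = -0.3550
  Pd branch = 0.0129·Pd^0.44·e^(0.046·RH+f) = 0.8585 μm/a
  Sd branch = 0.0175·Sd^0.57·e^(0.008·RH+0.085·T) = 0.4276 μm/a
  r_corr = 0.8585 + 0.4276 = 1.286 μm/a
  mass loss = 1.286 μm/a × 7.14 g/cm³ = 9.183 g·m⁻²·a⁻¹
Ordering by g·m⁻²·a⁻¹: copper (13) > zinc (9.18)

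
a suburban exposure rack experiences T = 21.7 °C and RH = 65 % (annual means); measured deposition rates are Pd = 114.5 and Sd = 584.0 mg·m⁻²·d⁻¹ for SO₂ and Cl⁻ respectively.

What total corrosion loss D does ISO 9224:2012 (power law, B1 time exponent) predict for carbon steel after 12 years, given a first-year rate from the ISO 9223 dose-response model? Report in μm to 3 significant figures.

D(12) = 544 μm

carbon steel: f(T) = -0.054·(T−10) [T>10 °C] = -0.6318
  SO₂ term: 1.77·114.5^0.52·exp(0.02·65-0.6318) = 40.62
  Cl⁻ term: 0.102·584.0^0.62·exp(0.033·65+0.04·21.7) = 107.7
  sum: 40.62 + 107.7 → r_corr = 148.3 μm/a
Long-term exponent b (ISO 9224 Table 2, B1) = 0.523
  D(12) = 148.3 × 12^0.523 = 148.3 × 3.668 = 544.1 μm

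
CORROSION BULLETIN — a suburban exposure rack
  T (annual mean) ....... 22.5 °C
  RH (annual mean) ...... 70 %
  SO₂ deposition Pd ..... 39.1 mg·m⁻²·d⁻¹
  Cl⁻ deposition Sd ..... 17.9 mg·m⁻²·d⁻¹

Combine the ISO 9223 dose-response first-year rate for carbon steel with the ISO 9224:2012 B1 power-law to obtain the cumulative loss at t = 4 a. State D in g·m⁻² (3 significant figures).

D(4) = 644 g·m⁻²

carbon steel: T>10 °C ⇒ hinge -0.054·(22.5−10) = -0.6750
  SO₂ term: 1.77·39.1^0.52·exp(0.02·70-0.6750) = 24.59
  Cl⁻ term: 0.102·17.9^0.62·exp(0.033·70+0.04·22.5) = 15.12
  r_corr = 24.59 + 15.12 = 39.71 μm/a
Long-term exponent b (ISO 9224 Table 2, B1) = 0.523
  D(4) = 39.71 × 4^0.523 = 39.71 × 2.065 = 81.99 μm
  Mass loss = 81.99 μm × 7.85 g/cm³ = 643.6 g·m⁻²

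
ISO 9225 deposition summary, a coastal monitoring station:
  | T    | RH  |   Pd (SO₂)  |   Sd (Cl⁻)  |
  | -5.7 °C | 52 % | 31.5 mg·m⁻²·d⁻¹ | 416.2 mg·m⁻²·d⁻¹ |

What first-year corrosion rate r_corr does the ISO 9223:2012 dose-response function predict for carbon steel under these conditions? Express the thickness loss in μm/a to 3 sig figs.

r_corr = 21.9 μm/a

carbon steel: T≤10 °C ⇒ hinge +0.150·(-5.7−10) = -2.3550
  SO₂ term: 1.77·31.5^0.52·exp(0.02·52-2.3550) = 2.858
  Cl⁻ term: 0.102·416.2^0.62·exp(0.033·52+0.04·-5.7) = 19
  r_corr = 2.858 + 19 = 21.86 μm/a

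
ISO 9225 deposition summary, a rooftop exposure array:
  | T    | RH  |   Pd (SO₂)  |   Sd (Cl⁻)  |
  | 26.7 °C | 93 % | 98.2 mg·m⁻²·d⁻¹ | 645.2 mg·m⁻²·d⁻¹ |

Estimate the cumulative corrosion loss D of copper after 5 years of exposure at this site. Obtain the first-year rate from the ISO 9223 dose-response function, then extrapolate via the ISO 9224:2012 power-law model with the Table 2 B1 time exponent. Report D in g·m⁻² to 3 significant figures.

D(5) = 191 g·m⁻²

copper: T>10 °C ⇒ hinge -0.080·(26.7−10) = -1.3360
  Pd branch = 0.0053·Pd^0.26·e^(0.059·RH+f) = 1.109 μm/a
  Cl⁻ term: 0.01025·645.2^0.27·exp(0.036·93+0.049·26.7) = 6.188
  r_corr = 1.109 + 6.188 = 7.297 μm/a
Long-term exponent b (ISO 9224 Table 2, B1) = 0.667
  D(5) = 7.297 × 5^0.667 = 7.297 × 2.926 = 21.35 μm
  Mass loss = 21.35 μm × 8.96 g/cm³ = 191.3 g·m⁻²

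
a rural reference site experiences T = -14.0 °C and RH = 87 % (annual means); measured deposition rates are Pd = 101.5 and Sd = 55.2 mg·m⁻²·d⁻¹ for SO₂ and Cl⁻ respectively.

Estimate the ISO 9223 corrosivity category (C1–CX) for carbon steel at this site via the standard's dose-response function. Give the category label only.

C2

carbon steel: f(T) = +0.150·(T−10) [T≤10 °C] = -3.6000
  Pd branch = 1.77·Pd^0.52·e^(0.02·RH+f) = 3.045 μm/a
  Cl⁻ term: 0.102·55.2^0.62·exp(0.033·87+0.04·-14.0) = 12.37
  r_corr = 3.045 + 12.37 = 15.41 μm/a
Category bounds: 1.3…25 μm/a bracket r_corr ⇒ C2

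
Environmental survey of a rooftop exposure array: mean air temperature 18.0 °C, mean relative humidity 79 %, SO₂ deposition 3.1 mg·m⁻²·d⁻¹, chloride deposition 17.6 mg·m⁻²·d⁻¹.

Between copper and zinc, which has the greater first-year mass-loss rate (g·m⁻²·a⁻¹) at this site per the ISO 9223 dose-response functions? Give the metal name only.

copper: temperature factor f = -0.080·(8.0) = -0.6400
  Pd branch = 0.0053·Pd^0.26·e^(0.059·RH+f) = 0.3966 μm/a
  Sd branch = 0.01025·Sd^0.27·e^(0.036·RH+0.049·T) = 0.923 μm/a
  sum: 0.3966 + 0.923 → r_corr = 1.32 μm/a
  mass loss = 1.32 μm/a × 8.96 g/cm³ = 11.82 g·m⁻²·a⁻¹
zinc: temperature factor f = -0.071·(8.0) = -0.5680
  Pd branch = 0.0129·Pd^0.44·e^(0.046·RH+f) = 0.4553 μm/a
  Sd branch = 0.0175·Sd^0.57·e^(0.008·RH+0.085·T) = 0.7797 μm/a
  r_corr = 0.4553 + 0.7797 = 1.235 μm/a
  mass loss = 1.235 μm/a × 7.14 g/cm³ = 8.818 g·m⁻²·a⁻¹
Ordering by g·m⁻²·a⁻¹: copper (11.8) > zinc (8.82)

copper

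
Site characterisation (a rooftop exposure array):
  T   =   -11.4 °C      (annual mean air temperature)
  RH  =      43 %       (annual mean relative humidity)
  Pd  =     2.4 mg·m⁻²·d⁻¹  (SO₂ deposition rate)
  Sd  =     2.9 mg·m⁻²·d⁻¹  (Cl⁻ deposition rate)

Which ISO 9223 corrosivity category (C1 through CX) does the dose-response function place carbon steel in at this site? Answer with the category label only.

C1

carbon steel: T≤10 °C ⇒ hinge +0.150·(-11.4−10) = -3.2100
  sulphur-dioxide contribution → 0.2661 μm/a
  chloride contribution → 0.517 μm/a
  total first-year rate 0.7832 μm/a
Category bounds: 0…1.3 μm/a bracket r_corr ⇒ C1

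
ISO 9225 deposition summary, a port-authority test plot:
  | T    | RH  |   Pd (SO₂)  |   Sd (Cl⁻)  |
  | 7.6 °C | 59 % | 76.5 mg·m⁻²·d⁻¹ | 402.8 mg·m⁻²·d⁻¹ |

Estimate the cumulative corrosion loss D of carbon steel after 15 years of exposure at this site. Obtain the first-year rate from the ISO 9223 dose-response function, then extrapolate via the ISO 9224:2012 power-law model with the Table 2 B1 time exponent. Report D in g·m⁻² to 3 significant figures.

carbon steel: T≤10 °C ⇒ hinge +0.150·(7.6−10) = -0.3600
  Pd branch = 1.77·Pd^0.52·e^(0.02·RH+f) = 38.34 μm/a
  Sd branch = 0.102·Sd^0.62·e^(0.033·RH+0.04·T) = 39.93 μm/a
  r_corr = 38.34 + 39.93 = 78.27 μm/a
Power-law: D(15) = r_corr · 15^0.523
  D(15) = 78.27 × 15^0.523 = 78.27 × 4.122 = 322.6 μm
  Mass loss = 322.6 μm × 7.85 g/cm³ = 2533 g·m⁻²

D(15) = 2.53e+03 g·m⁻²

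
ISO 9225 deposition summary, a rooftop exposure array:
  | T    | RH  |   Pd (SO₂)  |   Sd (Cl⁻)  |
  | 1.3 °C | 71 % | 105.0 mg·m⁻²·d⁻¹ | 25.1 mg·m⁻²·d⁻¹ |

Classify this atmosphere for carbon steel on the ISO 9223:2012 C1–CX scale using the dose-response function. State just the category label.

carbon steel: f(T) = +0.150·(T−10) [T≤10 °C] = -1.3050
  sulphur-dioxide contribution → 22.33 μm/a
  chloride contribution → 8.252 μm/a
  total first-year rate 30.58 μm/a
Category bounds: 25…50 μm/a bracket r_corr ⇒ C3

C3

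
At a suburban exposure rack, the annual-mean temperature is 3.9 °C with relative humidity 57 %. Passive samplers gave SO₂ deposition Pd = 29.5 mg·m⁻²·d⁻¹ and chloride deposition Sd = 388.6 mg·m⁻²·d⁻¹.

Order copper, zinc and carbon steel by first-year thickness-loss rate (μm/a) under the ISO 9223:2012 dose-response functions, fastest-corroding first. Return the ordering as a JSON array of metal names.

copper: f(T) = +0.126·(T−10) [T≤10 °C] = -0.7686
  Pd branch = 0.0053·Pd^0.26·e^(0.059·RH+f) = 0.1711 μm/a
  Cl⁻ term: 0.01025·388.6^0.27·exp(0.036·57+0.049·3.9) = 0.4831
  r_corr = 0.1711 + 0.4831 = 0.6542 μm/a
zinc: T≤10 °C ⇒ hinge +0.038·(3.9−10) = -0.2318
  SO₂ term: 0.0129·29.5^0.44·exp(0.046·57-0.2318) = 0.6243
  Sd branch = 0.0175·Sd^0.57·e^(0.008·RH+0.085·T) = 1.151 μm/a
  r_corr = 0.6243 + 1.151 = 1.775 μm/a
carbon steel: T≤10 °C ⇒ hinge +0.150·(3.9−10) = -0.9150
  Pd branch = 1.77·Pd^0.52·e^(0.02·RH+f) = 12.88 μm/a
  Cl⁻ term: 0.102·388.6^0.62·exp(0.033·57+0.04·3.9) = 31.53
  r_corr = 12.88 + 31.53 = 44.41 μm/a
Ordering by μm/a: carbon steel (44.4) > zinc (1.78) > copper (0.654)

["carbon steel", "zinc", "copper"]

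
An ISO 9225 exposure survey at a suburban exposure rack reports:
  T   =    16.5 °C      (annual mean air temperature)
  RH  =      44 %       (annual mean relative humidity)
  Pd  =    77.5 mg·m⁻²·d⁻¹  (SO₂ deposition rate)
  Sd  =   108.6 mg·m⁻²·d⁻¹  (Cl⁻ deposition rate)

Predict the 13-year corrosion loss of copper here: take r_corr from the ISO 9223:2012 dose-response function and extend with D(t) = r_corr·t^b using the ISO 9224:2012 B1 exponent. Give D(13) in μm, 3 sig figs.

D(13) = 2.92 μm

copper: T>10 °C ⇒ hinge -0.080·(16.5−10) = -0.5200
  sulphur-dioxide contribution → 0.1309 μm/a
  chloride contribution → 0.3976 μm/a
  ⇒ r_corr(copper) = 0.5285 μm/a
ISO 9224: D(t) = r_corr · t^b with b = 0.667 (copper, B1)
  D(13) = 0.5285 × 13^0.667 = 0.5285 × 5.534 = 2.925 μm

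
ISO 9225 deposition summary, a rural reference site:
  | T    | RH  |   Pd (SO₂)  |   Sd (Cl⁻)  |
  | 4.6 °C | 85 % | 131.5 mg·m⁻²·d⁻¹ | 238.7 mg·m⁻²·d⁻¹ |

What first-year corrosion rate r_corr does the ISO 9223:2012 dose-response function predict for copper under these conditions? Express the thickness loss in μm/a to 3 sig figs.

copper: temperature factor f = +0.126·(-5.4) = -0.6804
  Pd branch = 0.0053·Pd^0.26·e^(0.059·RH+f) = 1.438 μm/a
  Sd branch = 0.01025·Sd^0.27·e^(0.036·RH+0.049·T) = 1.201 μm/a
  sum: 1.438 + 1.201 → r_corr = 2.639 μm/a

r_corr = 2.64 μm/a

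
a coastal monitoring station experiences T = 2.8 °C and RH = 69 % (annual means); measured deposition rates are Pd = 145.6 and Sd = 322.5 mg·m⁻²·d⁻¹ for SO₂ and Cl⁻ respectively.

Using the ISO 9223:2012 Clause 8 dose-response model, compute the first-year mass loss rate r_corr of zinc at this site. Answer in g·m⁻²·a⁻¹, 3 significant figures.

zinc: T≤10 °C ⇒ hinge +0.038·(2.8−10) = -0.2736
  SO₂ term: 0.0129·145.6^0.44·exp(0.046·69-0.2736) = 2.099
  Sd branch = 0.0175·Sd^0.57·e^(0.008·RH+0.085·T) = 1.038 μm/a
  sum: 2.099 + 1.038 → r_corr = 3.136 μm/a
Convert to mass loss: 3.136 μm/a × 7.14 g/cm³ = 22.39 g·m⁻²·a⁻¹

r_corr = 22.4 g·m⁻²·a⁻¹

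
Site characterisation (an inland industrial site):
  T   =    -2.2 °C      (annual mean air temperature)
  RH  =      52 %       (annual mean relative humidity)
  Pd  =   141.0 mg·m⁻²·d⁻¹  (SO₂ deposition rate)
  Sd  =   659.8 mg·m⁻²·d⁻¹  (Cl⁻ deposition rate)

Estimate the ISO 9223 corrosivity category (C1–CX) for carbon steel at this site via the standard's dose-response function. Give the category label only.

C3

carbon steel: f(T) = +0.150·(T−10) [T≤10 °C] = -1.8300
  Pd branch = 1.77·Pd^0.52·e^(0.02·RH+f) = 10.53 μm/a
  Cl⁻ term: 0.102·659.8^0.62·exp(0.033·52+0.04·-2.2) = 29.08
  r_corr = 10.53 + 29.08 = 39.62 μm/a
39.6 μm/a falls in (25, 50] for carbon steel → category C3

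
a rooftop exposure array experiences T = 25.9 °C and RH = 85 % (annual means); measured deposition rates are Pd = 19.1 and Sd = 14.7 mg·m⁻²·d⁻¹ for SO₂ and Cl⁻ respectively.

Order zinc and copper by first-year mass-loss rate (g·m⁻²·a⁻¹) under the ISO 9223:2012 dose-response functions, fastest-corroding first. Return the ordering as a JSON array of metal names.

zinc: f(T) = -0.071·(T−10) [T>10 °C] = -1.1289
  Pd branch = 0.0129·Pd^0.44·e^(0.046·RH+f) = 0.7622 μm/a
  Cl⁻ term: 0.0175·14.7^0.57·exp(0.008·85+0.085·25.9) = 1.445
  r_corr = 0.7622 + 1.445 = 2.207 μm/a
  mass loss = 2.207 μm/a × 7.14 g/cm³ = 15.76 g·m⁻²·a⁻¹
copper: f(T) = -0.080·(T−10) [T>10 °C] = -1.2720
  Pd branch = 0.0053·Pd^0.26·e^(0.059·RH+f) = 0.4818 μm/a
  Cl⁻ term: 0.01025·14.7^0.27·exp(0.036·85+0.049·25.9) = 1.607
  sum: 0.4818 + 1.607 → r_corr = 2.089 μm/a
  mass loss = 2.089 μm/a × 8.96 g/cm³ = 18.72 g·m⁻²·a⁻¹
Ordering by g·m⁻²·a⁻¹: copper (18.7) > zinc (15.8)

["copper", "zinc"]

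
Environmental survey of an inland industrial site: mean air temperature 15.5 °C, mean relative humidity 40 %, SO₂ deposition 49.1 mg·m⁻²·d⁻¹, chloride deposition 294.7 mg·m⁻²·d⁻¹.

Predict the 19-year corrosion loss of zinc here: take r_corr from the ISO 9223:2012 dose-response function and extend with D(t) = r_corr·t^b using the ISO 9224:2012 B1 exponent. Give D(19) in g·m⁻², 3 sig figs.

D(19) = 204 g·m⁻²

zinc: T>10 °C ⇒ hinge -0.071·(15.5−10) = -0.3905
  SO₂ term: 0.0129·49.1^0.44·exp(0.046·40-0.3905) = 0.3049
  Sd branch = 0.0175·Sd^0.57·e^(0.008·RH+0.085·T) = 2.3 μm/a
  r_corr = 0.3049 + 2.3 = 2.605 μm/a
ISO 9224: D(t) = r_corr · t^b with b = 0.813 (zinc, B1)
  D(19) = 2.605 × 19^0.813 = 2.605 × 10.96 = 28.54 μm
  Mass loss = 28.54 μm × 7.14 g/cm³ = 203.8 g·m⁻²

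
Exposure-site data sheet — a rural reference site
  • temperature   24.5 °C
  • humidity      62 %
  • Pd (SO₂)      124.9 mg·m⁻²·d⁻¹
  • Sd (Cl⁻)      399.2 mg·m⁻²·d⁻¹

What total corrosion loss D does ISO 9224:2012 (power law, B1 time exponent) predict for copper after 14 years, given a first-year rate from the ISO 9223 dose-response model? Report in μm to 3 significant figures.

copper: temperature factor f = -0.080·(14.5) = -1.1600
  Pd branch = 0.0053·Pd^0.26·e^(0.059·RH+f) = 0.2261 μm/a
  Sd branch = 0.01025·Sd^0.27·e^(0.036·RH+0.049·T) = 1.599 μm/a
  r_corr = 0.2261 + 1.599 = 1.825 μm/a
Power-law: D(14) = r_corr · 14^0.667
  D(14) = 1.825 × 14^0.667 = 1.825 × 5.814 = 10.61 μm

D(14) = 10.6 μm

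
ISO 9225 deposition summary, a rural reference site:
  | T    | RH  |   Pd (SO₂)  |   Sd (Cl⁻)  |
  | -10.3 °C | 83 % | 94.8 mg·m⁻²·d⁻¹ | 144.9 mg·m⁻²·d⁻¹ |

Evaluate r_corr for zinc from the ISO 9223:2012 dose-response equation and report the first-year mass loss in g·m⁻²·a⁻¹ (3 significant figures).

r_corr = 16.1 g·m⁻²·a⁻¹

zinc: f(T) = +0.038·(T−10) [T≤10 °C] = -0.7714
  SO₂ term: 0.0129·94.8^0.44·exp(0.046·83-0.7714) = 2.011
  Sd branch = 0.0175·Sd^0.57·e^(0.008·RH+0.085·T) = 0.2415 μm/a
  r_corr = 2.011 + 0.2415 = 2.253 μm/a
Convert to mass loss: 2.253 μm/a × 7.14 g/cm³ = 16.09 g·m⁻²·a⁻¹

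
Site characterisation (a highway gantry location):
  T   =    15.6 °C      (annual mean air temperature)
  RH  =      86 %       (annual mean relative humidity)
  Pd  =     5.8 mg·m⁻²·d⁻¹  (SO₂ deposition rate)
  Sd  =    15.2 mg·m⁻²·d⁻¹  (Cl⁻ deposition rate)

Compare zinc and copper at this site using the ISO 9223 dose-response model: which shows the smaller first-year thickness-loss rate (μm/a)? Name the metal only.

zinc: temperature factor f = -0.071·(5.6) = -0.3976
  SO₂ term: 0.0129·5.8^0.44·exp(0.046·86-0.3976) = 0.9815
  Sd branch = 0.0175·Sd^0.57·e^(0.008·RH+0.085·T) = 0.6185 μm/a
  sum: 0.9815 + 0.6185 → r_corr = 1.6 μm/a
copper: T>10 °C ⇒ hinge -0.080·(15.6−10) = -0.4480
  Pd branch = 0.0053·Pd^0.26·e^(0.059·RH+f) = 0.8547 μm/a
  Cl⁻ term: 0.01025·15.2^0.27·exp(0.036·86+0.049·15.6) = 1.015
  r_corr = 0.8547 + 1.015 = 1.869 μm/a
Ordering by μm/a: copper (1.87) > zinc (1.6)

zinc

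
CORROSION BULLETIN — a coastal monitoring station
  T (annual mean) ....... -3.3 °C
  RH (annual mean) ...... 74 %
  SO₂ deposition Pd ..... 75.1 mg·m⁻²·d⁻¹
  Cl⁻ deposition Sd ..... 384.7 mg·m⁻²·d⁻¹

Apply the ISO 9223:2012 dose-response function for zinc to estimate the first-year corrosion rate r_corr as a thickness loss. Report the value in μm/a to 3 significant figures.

zinc: temperature factor f = +0.038·(-13.3) = -0.5054
  sulphur-dioxide contribution → 1.566 μm/a
  chloride contribution → 0.711 μm/a
  total first-year rate 2.277 μm/a

r_corr = 2.28 μm/a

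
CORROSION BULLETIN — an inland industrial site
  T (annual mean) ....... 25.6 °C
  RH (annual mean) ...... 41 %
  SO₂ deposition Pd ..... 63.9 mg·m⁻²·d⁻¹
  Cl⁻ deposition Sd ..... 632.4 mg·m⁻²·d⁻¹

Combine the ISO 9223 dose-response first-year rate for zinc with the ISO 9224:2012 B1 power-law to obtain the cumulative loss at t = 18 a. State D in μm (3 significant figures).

zinc: f(T) = -0.071·(T−10) [T>10 °C] = -1.1076
  SO₂ term: 0.0129·63.9^0.44·exp(0.046·41-1.1076) = 0.175
  Cl⁻ term: 0.0175·632.4^0.57·exp(0.008·41+0.085·25.6) = 8.454
  sum: 0.175 + 8.454 → r_corr = 8.629 μm/a
Power-law: D(18) = r_corr · 18^0.813
  D(18) = 8.629 × 18^0.813 = 8.629 × 10.48 = 90.47 μm

D(18) = 90.5 μm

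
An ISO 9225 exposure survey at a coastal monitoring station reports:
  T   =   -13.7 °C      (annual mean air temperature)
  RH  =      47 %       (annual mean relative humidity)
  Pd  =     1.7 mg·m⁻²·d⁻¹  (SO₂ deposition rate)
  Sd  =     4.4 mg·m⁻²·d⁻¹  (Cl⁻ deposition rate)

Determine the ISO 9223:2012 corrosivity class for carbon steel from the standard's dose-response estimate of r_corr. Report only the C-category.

C1

carbon steel: temperature factor f = +0.150·(-23.7) = -3.5550
  Pd branch = 1.77·Pd^0.52·e^(0.02·RH+f) = 0.1707 μm/a
  Cl⁻ term: 0.102·4.4^0.62·exp(0.033·47+0.04·-13.7) = 0.6968
  r_corr = 0.1707 + 0.6968 = 0.8675 μm/a
Category bounds: 0…1.3 μm/a bracket r_corr ⇒ C1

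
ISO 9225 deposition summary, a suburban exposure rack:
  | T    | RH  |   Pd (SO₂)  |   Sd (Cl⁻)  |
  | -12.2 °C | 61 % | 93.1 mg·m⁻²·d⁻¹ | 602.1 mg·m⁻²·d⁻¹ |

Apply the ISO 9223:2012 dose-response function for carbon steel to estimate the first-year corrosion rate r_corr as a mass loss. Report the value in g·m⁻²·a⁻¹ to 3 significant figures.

carbon steel: f(T) = +0.150·(T−10) [T≤10 °C] = -3.3300
  sulphur-dioxide contribution → 2.267 μm/a
  chloride contribution → 24.79 μm/a
  total first-year rate 27.06 μm/a
Convert to mass loss: 27.06 μm/a × 7.85 g/cm³ = 212.4 g·m⁻²·a⁻¹

r_corr = 212 g·m⁻²·a⁻¹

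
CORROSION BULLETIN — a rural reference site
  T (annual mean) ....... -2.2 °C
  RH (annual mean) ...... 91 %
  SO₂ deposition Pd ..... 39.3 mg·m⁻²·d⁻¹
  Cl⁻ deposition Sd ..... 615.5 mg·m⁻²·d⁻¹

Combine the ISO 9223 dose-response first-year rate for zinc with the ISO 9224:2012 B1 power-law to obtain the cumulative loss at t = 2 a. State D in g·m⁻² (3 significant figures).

zinc: T≤10 °C ⇒ hinge +0.038·(-2.2−10) = -0.4636
  sulphur-dioxide contribution → 2.684 μm/a
  chloride contribution → 1.169 μm/a
  total first-year rate 3.853 μm/a
Long-term exponent b (ISO 9224 Table 2, B1) = 0.813
  D(2) = 3.853 × 2^0.813 = 3.853 × 1.757 = 6.769 μm
  Mass loss = 6.769 μm × 7.14 g/cm³ = 48.33 g·m⁻²

D(2) = 48.3 g·m⁻²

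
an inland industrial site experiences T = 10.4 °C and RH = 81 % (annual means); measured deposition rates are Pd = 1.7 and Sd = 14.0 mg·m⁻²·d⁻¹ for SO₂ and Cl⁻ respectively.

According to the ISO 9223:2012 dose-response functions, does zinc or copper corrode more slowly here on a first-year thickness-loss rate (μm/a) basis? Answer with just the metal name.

zinc: temperature factor f = -0.071·(0.4) = -0.0284
  SO₂ term: 0.0129·1.7^0.44·exp(0.046·81-0.0284) = 0.6574
  Sd branch = 0.0175·Sd^0.57·e^(0.008·RH+0.085·T) = 0.3645 μm/a
  sum: 0.6574 + 0.3645 → r_corr = 1.022 μm/a
copper: f(T) = -0.080·(T−10) [T>10 °C] = -0.0320
  SO₂ term: 0.0053·1.7^0.26·exp(0.059·81-0.0320) = 0.7011
  Cl⁻ term: 0.01025·14.0^0.27·exp(0.036·81+0.049·10.4) = 0.6425
  sum: 0.7011 + 0.6425 → r_corr = 1.344 μm/a
Ordering by μm/a: copper (1.34) > zinc (1.02)

zinc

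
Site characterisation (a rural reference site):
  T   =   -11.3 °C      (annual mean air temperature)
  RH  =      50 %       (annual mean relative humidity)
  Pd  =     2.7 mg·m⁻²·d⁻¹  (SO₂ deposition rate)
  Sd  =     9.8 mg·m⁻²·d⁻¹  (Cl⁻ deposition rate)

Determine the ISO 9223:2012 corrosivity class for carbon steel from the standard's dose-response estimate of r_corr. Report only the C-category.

carbon steel: temperature factor f = +0.150·(-21.3) = -3.1950
  sulphur-dioxide contribution → 0.3304 μm/a
  chloride contribution → 1.391 μm/a
  ⇒ r_corr(carbon steel) = 1.722 μm/a
Category bounds: 1.3…25 μm/a bracket r_corr ⇒ C2

C2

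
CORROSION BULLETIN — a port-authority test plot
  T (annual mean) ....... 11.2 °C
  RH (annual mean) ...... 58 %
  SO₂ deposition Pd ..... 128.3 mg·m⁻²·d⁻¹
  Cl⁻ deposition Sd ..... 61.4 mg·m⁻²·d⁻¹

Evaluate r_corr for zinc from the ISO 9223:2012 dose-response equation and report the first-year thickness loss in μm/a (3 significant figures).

r_corr = 2.20 μm/a

zinc: T>10 °C ⇒ hinge -0.071·(11.2−10) = -0.0852
  Pd branch = 0.0129·Pd^0.44·e^(0.046·RH+f) = 1.445 μm/a
  Sd branch = 0.0175·Sd^0.57·e^(0.008·RH+0.085·T) = 0.7538 μm/a
  r_corr = 1.445 + 0.7538 = 2.199 μm/a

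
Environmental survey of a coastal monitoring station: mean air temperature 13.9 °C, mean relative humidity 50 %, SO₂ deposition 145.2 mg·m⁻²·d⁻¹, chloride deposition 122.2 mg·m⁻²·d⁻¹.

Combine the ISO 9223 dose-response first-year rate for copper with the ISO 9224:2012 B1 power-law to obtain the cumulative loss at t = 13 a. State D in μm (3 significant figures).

D(13) = 3.98 μm

copper: f(T) = -0.080·(T−10) [T>10 °C] = -0.3120
  sulphur-dioxide contribution → 0.2704 μm/a
  chloride contribution → 0.4485 μm/a
  total first-year rate 0.7189 μm/a
ISO 9224: D(t) = r_corr · t^b with b = 0.667 (copper, B1)
  D(13) = 0.7189 × 13^0.667 = 0.7189 × 5.534 = 3.978 μm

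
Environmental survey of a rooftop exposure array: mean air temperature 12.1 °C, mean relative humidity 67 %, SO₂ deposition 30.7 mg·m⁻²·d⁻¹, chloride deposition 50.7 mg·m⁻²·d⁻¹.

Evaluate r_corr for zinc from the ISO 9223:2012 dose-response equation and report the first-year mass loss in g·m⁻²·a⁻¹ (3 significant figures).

r_corr = 13.4 g·m⁻²·a⁻¹

zinc: T>10 °C ⇒ hinge -0.071·(12.1−10) = -0.1491
  sulphur-dioxide contribution → 1.093 μm/a
  chloride contribution → 0.7841 μm/a
  total first-year rate 1.877 μm/a
Convert to mass loss: 1.877 μm/a × 7.14 g/cm³ = 13.4 g·m⁻²·a⁻¹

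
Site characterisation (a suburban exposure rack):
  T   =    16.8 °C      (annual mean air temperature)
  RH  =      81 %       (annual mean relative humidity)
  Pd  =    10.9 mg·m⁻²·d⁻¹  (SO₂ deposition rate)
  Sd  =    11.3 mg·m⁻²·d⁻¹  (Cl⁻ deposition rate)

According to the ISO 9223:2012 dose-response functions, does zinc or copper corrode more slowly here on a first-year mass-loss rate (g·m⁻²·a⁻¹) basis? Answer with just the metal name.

zinc

zinc: temperature factor f = -0.071·(6.8) = -0.4828
  Pd branch = 0.0129·Pd^0.44·e^(0.046·RH+f) = 0.9453 μm/a
  Sd branch = 0.0175·Sd^0.57·e^(0.008·RH+0.085·T) = 0.5558 μm/a
  r_corr = 0.9453 + 0.5558 = 1.501 μm/a
  mass loss = 1.501 μm/a × 7.14 g/cm³ = 10.72 g·m⁻²·a⁻¹
copper: f(T) = -0.080·(T−10) [T>10 °C] = -0.5440
  Pd branch = 0.0053·Pd^0.26·e^(0.059·RH+f) = 0.6812 μm/a
  Cl⁻ term: 0.01025·11.3^0.27·exp(0.036·81+0.049·16.8) = 0.8298
  r_corr = 0.6812 + 0.8298 = 1.511 μm/a
  mass loss = 1.511 μm/a × 8.96 g/cm³ = 13.54 g·m⁻²·a⁻¹
Ordering by g·m⁻²·a⁻¹: copper (13.5) > zinc (10.7)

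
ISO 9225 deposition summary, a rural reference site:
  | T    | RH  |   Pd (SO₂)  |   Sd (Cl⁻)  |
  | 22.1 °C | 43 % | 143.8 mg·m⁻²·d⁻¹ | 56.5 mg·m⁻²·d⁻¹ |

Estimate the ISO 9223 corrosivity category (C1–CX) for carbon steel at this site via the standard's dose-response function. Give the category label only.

C3

carbon steel: T>10 °C ⇒ hinge -0.054·(22.1−10) = -0.6534
  sulphur-dioxide contribution → 28.82 μm/a
  chloride contribution → 12.45 μm/a
  ⇒ r_corr(carbon steel) = 41.27 μm/a
41.3 μm/a falls in (25, 50] for carbon steel → category C3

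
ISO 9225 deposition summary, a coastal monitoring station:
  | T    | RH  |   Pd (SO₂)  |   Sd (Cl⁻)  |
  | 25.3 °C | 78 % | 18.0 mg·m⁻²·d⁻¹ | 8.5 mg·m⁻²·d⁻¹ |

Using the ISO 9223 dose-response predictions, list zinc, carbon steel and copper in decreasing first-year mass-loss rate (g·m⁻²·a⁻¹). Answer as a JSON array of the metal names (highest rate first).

zinc: T>10 °C ⇒ hinge -0.071·(25.3−10) = -1.0863
  Pd branch = 0.0129·Pd^0.44·e^(0.046·RH+f) = 0.5615 μm/a
  Cl⁻ term: 0.0175·8.5^0.57·exp(0.008·78+0.085·25.3) = 0.9501
  sum: 0.5615 + 0.9501 → r_corr = 1.512 μm/a
  mass loss = 1.512 μm/a × 7.14 g/cm³ = 10.79 g·m⁻²·a⁻¹
carbon steel: T>10 °C ⇒ hinge -0.054·(25.3−10) = -0.8262
  Pd branch = 1.77·Pd^0.52·e^(0.02·RH+f) = 16.57 μm/a
  Sd branch = 0.102·Sd^0.62·e^(0.033·RH+0.04·T) = 13.87 μm/a
  sum: 16.57 + 13.87 → r_corr = 30.45 μm/a
  mass loss = 30.45 μm/a × 7.85 g/cm³ = 239 g·m⁻²·a⁻¹
copper: f(T) = -0.080·(T−10) [T>10 °C] = -1.2240
  Pd branch = 0.0053·Pd^0.26·e^(0.059·RH+f) = 0.3294 μm/a
  Sd branch = 0.01025·Sd^0.27·e^(0.036·RH+0.049·T) = 1.046 μm/a
  sum: 0.3294 + 1.046 → r_corr = 1.375 μm/a
  mass loss = 1.375 μm/a × 8.96 g/cm³ = 12.32 g·m⁻²·a⁻¹
Ordering by g·m⁻²·a⁻¹: carbon steel (239) > copper (12.3) > zinc (10.8)

["carbon steel", "copper", "zinc"]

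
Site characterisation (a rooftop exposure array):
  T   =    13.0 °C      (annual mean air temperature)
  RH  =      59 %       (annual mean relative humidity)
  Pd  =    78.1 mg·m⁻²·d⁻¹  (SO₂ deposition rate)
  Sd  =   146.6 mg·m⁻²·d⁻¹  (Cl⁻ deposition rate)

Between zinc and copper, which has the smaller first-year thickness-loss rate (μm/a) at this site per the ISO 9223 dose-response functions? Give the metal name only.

copper

zinc: temperature factor f = -0.071·(3.0) = -0.2130
  sulphur-dioxide contribution → 1.07 μm/a
  chloride contribution → 1.454 μm/a
  ⇒ r_corr(zinc) = 2.525 μm/a
copper: T>10 °C ⇒ hinge -0.080·(13.0−10) = -0.2400
  sulphur-dioxide contribution → 0.4206 μm/a
  chloride contribution → 0.6233 μm/a
  total first-year rate 1.044 μm/a
Ordering by μm/a: zinc (2.52) > copper (1.04)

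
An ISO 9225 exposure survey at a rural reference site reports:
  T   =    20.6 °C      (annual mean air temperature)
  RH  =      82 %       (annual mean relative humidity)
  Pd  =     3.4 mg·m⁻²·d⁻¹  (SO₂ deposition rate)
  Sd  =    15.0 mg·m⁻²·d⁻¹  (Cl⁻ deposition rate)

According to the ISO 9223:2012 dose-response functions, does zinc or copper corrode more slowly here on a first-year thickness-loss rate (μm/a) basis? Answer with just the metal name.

zinc: T>10 °C ⇒ hinge -0.071·(20.6−10) = -0.7526
  sulphur-dioxide contribution → 0.4526 μm/a
  chloride contribution → 0.9094 μm/a
  ⇒ r_corr(zinc) = 1.362 μm/a
copper: f(T) = -0.080·(T−10) [T>10 °C] = -0.8480
  sulphur-dioxide contribution → 0.3938 μm/a
  chloride contribution → 1.119 μm/a
  ⇒ r_corr(copper) = 1.512 μm/a
Ordering by μm/a: copper (1.51) > zinc (1.36)

zinc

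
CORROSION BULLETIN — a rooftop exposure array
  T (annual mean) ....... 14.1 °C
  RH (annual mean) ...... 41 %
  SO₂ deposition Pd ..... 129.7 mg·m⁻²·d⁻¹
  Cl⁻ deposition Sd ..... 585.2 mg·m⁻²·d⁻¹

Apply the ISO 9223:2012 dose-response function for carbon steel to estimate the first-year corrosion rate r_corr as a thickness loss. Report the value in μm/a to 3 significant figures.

r_corr = 76.5 μm/a

carbon steel: temperature factor f = -0.054·(4.1) = -0.2214
  sulphur-dioxide contribution → 40.43 μm/a
  chloride contribution → 36.05 μm/a
  ⇒ r_corr(carbon steel) = 76.47 μm/a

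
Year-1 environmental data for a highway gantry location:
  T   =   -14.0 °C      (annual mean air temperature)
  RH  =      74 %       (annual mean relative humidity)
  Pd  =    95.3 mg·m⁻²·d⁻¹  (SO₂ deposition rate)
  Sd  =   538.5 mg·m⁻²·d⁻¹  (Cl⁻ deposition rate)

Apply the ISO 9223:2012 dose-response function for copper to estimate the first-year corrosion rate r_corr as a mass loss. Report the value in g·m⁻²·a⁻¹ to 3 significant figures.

copper: temperature factor f = +0.126·(-24.0) = -3.0240
  sulphur-dioxide contribution → 0.06632 μm/a
  chloride contribution → 0.4047 μm/a
  ⇒ r_corr(copper) = 0.4711 μm/a
Convert to mass loss: 0.4711 μm/a × 8.96 g/cm³ = 4.221 g·m⁻²·a⁻¹

r_corr = 4.22 g·m⁻²·a⁻¹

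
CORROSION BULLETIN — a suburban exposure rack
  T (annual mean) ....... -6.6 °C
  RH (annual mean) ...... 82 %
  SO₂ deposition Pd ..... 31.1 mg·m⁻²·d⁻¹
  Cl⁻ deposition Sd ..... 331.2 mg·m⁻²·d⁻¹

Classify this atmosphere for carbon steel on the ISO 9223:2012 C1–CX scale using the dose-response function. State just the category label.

carbon steel: temperature factor f = +0.150·(-16.6) = -2.4900
  Pd branch = 1.77·Pd^0.52·e^(0.02·RH+f) = 4.519 μm/a
  Sd branch = 0.102·Sd^0.62·e^(0.033·RH+0.04·T) = 42.82 μm/a
  r_corr = 4.519 + 42.82 = 47.33 μm/a
47.3 μm/a falls in (25, 50] for carbon steel → category C3

C3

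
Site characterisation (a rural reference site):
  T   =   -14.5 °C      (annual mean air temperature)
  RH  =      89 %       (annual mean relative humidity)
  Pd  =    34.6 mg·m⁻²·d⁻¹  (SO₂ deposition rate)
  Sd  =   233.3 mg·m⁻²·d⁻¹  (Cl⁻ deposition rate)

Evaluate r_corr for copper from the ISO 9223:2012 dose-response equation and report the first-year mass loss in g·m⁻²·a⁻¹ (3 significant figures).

r_corr = 5.88 g·m⁻²·a⁻¹

copper: temperature factor f = +0.126·(-24.5) = -3.0870
  Pd branch = 0.0053·Pd^0.26·e^(0.059·RH+f) = 0.1159 μm/a
  Sd branch = 0.01025·Sd^0.27·e^(0.036·RH+0.049·T) = 0.5407 μm/a
  r_corr = 0.1159 + 0.5407 = 0.6567 μm/a
Convert to mass loss: 0.6567 μm/a × 8.96 g/cm³ = 5.884 g·m⁻²·a⁻¹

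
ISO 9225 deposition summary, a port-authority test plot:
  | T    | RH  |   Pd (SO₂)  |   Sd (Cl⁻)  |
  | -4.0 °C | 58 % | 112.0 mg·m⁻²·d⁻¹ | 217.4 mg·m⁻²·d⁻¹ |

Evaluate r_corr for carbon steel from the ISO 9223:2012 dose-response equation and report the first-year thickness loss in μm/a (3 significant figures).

carbon steel: f(T) = +0.150·(T−10) [T≤10 °C] = -2.1000
  SO₂ term: 1.77·112.0^0.52·exp(0.02·58-2.1000) = 8.041
  Cl⁻ term: 0.102·217.4^0.62·exp(0.033·58+0.04·-4.0) = 16.58
  r_corr = 8.041 + 16.58 = 24.62 μm/a

r_corr = 24.6 μm/a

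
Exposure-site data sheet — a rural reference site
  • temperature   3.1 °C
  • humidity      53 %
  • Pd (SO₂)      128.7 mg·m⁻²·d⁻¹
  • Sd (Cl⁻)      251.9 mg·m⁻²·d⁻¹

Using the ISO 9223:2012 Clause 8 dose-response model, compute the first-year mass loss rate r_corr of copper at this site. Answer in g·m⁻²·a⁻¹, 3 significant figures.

copper: T≤10 °C ⇒ hinge +0.126·(3.1−10) = -0.8694
  SO₂ term: 0.0053·128.7^0.26·exp(0.059·53-0.8694) = 0.1792
  Sd branch = 0.01025·Sd^0.27·e^(0.036·RH+0.049·T) = 0.3578 μm/a
  r_corr = 0.1792 + 0.3578 = 0.537 μm/a
Convert to mass loss: 0.537 μm/a × 8.96 g/cm³ = 4.811 g·m⁻²·a⁻¹

r_corr = 4.81 g·m⁻²·a⁻¹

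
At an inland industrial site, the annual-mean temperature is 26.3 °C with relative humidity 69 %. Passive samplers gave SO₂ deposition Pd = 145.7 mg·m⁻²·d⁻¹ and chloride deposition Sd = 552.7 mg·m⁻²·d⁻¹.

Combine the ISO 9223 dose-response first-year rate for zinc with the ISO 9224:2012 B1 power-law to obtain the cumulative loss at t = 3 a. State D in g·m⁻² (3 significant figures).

zinc: temperature factor f = -0.071·(16.3) = -1.1573
  sulphur-dioxide contribution → 0.8677 μm/a
  chloride contribution → 10.4 μm/a
  ⇒ r_corr(zinc) = 11.26 μm/a
Power-law: D(3) = r_corr · 3^0.813
  D(3) = 11.26 × 3^0.813 = 11.26 × 2.443 = 27.51 μm
  Mass loss = 27.51 μm × 7.14 g/cm³ = 196.5 g·m⁻²

D(3) = 196 g·m⁻²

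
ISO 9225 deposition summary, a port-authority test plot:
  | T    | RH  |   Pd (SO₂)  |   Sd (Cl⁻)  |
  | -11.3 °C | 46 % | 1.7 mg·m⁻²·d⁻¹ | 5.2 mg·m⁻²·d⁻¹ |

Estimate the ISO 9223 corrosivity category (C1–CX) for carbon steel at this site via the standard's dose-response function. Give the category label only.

C1

carbon steel: T≤10 °C ⇒ hinge +0.150·(-11.3−10) = -3.1950
  sulphur-dioxide contribution → 0.2398 μm/a
  chloride contribution → 0.8232 μm/a
  total first-year rate 1.063 μm/a
1.06 μm/a falls in (0, 1.3] for carbon steel → category C1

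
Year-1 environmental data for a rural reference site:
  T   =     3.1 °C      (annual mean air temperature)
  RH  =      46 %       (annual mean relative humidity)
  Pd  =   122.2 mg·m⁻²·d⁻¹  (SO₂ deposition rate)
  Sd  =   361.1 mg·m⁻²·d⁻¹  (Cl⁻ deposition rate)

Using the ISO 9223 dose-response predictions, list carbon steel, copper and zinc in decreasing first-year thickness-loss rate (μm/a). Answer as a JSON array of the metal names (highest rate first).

carbon steel: f(T) = +0.150·(T−10) [T≤10 °C] = -1.0350
  SO₂ term: 1.77·122.2^0.52·exp(0.02·46-1.0350) = 19.2
  Cl⁻ term: 0.102·361.1^0.62·exp(0.033·46+0.04·3.1) = 20.3
  r_corr = 19.2 + 20.3 = 39.5 μm/a
copper: T≤10 °C ⇒ hinge +0.126·(3.1−10) = -0.8694
  Pd branch = 0.0053·Pd^0.26·e^(0.059·RH+f) = 0.117 μm/a
  Sd branch = 0.01025·Sd^0.27·e^(0.036·RH+0.049·T) = 0.3065 μm/a
  r_corr = 0.117 + 0.3065 = 0.4235 μm/a
zinc: f(T) = +0.038·(T−10) [T≤10 °C] = -0.2622
  Pd branch = 0.0129·Pd^0.44·e^(0.046·RH+f) = 0.6823 μm/a
  Cl⁻ term: 0.0175·361.1^0.57·exp(0.008·46+0.085·3.1) = 0.9444
  r_corr = 0.6823 + 0.9444 = 1.627 μm/a
Ordering by μm/a: carbon steel (39.5) > zinc (1.63) > copper (0.423)

["carbon steel", "zinc", "copper"]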